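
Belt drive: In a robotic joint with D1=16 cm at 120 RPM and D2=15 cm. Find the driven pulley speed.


Given: D1 = 16 cm, w1 = 120 RPM, D2 = 15 cm
Using D1*w1 = D2*w2
w2 = D1*w1 / D2
w2 = 16*120 / 15
w2 = 1920 / 15
w2 = 128 RPM

128 RPM


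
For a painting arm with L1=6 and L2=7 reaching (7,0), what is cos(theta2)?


Given: L1 = 6, L2 = 7, target (x, y) = (7, 0)
Using cos(theta2) = (x^2 + y^2 - L1^2 - L2^2) / (2*L1*L2)
x^2 + y^2 = 7^2 + 0 = 49
L1^2 + L2^2 = 36 + 49 = 85
Numerator = 49 - 85 = -36
Denominator = 2*6*7 = 84
cos(theta2) = -36/84 = -3/7

-3/7


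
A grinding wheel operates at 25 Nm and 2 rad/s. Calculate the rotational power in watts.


Given: tau = 25 Nm, omega = 2 rad/s
Using P = tau * omega
P = 25 * 2
P = 50 W

50 W


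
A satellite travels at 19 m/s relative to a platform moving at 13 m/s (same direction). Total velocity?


Given: object velocity = 19 m/s, platform velocity = 13 m/s (same direction)
Using classical velocity addition: v_total = v_object + v_platform
v_total = 19 + 13
v_total = 32 m/s

32 m/s


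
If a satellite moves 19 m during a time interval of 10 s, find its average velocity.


Given: distance d = 19 m, time t = 10 s
Using v = d / t
v = 19 / 10
v = 19/10 m/s

19/10 m/s


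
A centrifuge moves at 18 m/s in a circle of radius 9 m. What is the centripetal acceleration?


Given: v = 18 m/s, r = 9 m
Using a_c = v^2 / r
a_c = 18^2 / 9
a_c = 324 / 9
a_c = 36 m/s^2

36 m/s^2


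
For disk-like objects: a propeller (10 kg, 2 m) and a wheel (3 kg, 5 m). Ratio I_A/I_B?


Given: M1=10 kg, R1=2 m, M2=3 kg, R2=5 m
For a disk: I = (1/2)*M*R^2, so I_A/I_B = (M1*R1^2)/(M2*R2^2)
M1*R1^2 = 10*4 = 40
M2*R2^2 = 3*25 = 75
I_A/I_B = 40/75 = 8/15

8/15


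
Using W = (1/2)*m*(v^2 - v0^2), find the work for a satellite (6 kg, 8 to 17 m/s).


Given: m = 6 kg, v0 = 8 m/s, v = 17 m/s
Using W = (1/2)*m*(v^2 - v0^2)
v^2 = 17^2 = 289
v0^2 = 8^2 = 64
v^2 - v0^2 = 289 - 64 = 225
W = (1/2)*6*225 = 675 J

675 J


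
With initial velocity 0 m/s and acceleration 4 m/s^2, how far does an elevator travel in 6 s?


Given: v0 = 0 m/s, a = 4 m/s^2, t = 6 s
Using s = v0*t + (1/2)*a*t^2
s = 0*6 + (1/2)*4*6^2
s = 0 + (1/2)*144
s = 0 + 72
s = 72

72 m


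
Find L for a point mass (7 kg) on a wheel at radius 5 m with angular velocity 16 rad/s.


Given: m = 7 kg, r = 5 m, omega = 16 rad/s
For a point mass: I = m*r^2
I = 7*5^2 = 7*25 = 175
L = I*omega = 175*16
L = 2800 kg*m^2/s

2800 kg*m^2/s


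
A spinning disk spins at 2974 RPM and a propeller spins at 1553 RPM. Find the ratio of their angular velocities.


Given: RPM_A = 2974, RPM_B = 1553
omega = 2*pi*RPM/60, so omega_A/omega_B = RPM_A / RPM_B
omega_A/omega_B = 2974 / 1553
omega_A/omega_B = 2974/1553

2974/1553


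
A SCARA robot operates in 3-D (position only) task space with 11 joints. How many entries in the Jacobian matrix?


Given: task space dimension = 3, joints = 11
Jacobian is a 3 x 11 matrix
Total entries = rows * columns
Total = 3 * 11
Total = 33

33


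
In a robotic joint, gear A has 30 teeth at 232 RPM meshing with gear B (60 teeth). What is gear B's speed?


Given: N1 = 30 teeth, w1 = 232 RPM, N2 = 60 teeth
Using N1*w1 = N2*w2
w2 = N1*w1 / N2
w2 = 30*232 / 60
w2 = 6960 / 60
w2 = 116 RPM

116 RPM


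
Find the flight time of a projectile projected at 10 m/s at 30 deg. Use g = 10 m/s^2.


Given: v0 = 10 m/s, theta = 30 deg, g = 10 m/s^2
sin(30) = 1/2
Using T = 2*v0*sin(theta) / g
T = 2*10*1/2 / 10
T = 10 / 10
T = 1 s

1 s


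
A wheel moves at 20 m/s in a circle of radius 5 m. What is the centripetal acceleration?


Given: v = 20 m/s, r = 5 m
Using a_c = v^2 / r
a_c = 20^2 / 5
a_c = 400 / 5
a_c = 80 m/s^2

80 m/s^2


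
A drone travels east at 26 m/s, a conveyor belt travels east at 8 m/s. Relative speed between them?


Given: v_A = 26 m/s east, v_B = 8 m/s east
Both move in the same direction; relative speed = |v_A - v_B|
|26 - 8| = |18|
= 18 m/s

18 m/s


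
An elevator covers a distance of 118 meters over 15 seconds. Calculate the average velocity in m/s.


Given: distance d = 118 m, time t = 15 s
Using v = d / t
v = 118 / 15
v = 118/15 m/s

118/15 m/s


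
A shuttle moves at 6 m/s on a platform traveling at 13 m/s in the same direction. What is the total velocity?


Given: object velocity = 6 m/s, platform velocity = 13 m/s (same direction)
Using classical velocity addition: v_total = v_object + v_platform
v_total = 6 + 13
v_total = 19 m/s

19 m/s


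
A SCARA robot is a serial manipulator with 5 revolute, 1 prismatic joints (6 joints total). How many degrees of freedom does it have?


Given: serial robot with 5 revolute, 1 prismatic joints
DOF contribution per joint type: revolute=1, prismatic=1, spherical=3, fixed=0
DOF = 5*1 + 1*1
DOF = 6

6


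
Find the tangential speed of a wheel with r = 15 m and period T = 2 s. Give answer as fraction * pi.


Given: radius r = 15 m, period T = 2 s
Using v = 2*pi*r / T
v = 2*pi*15 / 2
v = 30*pi / 2
v = 15*pi m/s

15*pi m/s


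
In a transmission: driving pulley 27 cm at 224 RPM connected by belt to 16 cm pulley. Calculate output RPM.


Given: D1 = 27 cm, w1 = 224 RPM, D2 = 16 cm
Using D1*w1 = D2*w2
w2 = D1*w1 / D2
w2 = 27*224 / 16
w2 = 6048 / 16
w2 = 378 RPM

378 RPM


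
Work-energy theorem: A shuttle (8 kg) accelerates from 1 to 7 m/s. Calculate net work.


Given: m = 8 kg, v0 = 1 m/s, v = 7 m/s
Using W = (1/2)*m*(v^2 - v0^2)
v^2 = 7^2 = 49
v0^2 = 1^2 = 1
v^2 - v0^2 = 49 - 1 = 48
W = (1/2)*8*48 = 192 J

192 J


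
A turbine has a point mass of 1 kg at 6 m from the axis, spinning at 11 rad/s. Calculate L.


Given: m = 1 kg, r = 6 m, omega = 11 rad/s
For a point mass: I = m*r^2
I = 1*6^2 = 1*36 = 36
L = I*omega = 36*11
L = 396 kg*m^2/s

396 kg*m^2/s


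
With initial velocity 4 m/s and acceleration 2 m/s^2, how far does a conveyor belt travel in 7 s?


Given: v0 = 4 m/s, a = 2 m/s^2, t = 7 s
Using s = v0*t + (1/2)*a*t^2
s = 4*7 + (1/2)*2*7^2
s = 28 + (1/2)*98
s = 28 + 49
s = 77

77 m


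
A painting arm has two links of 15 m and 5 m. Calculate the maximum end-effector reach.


Given: L1 = 15 m, L2 = 5 m
For a 2-link planar arm, max reach = L1 + L2 (fully extended)
Max reach = 15 + 5
Max reach = 20 m

20 m


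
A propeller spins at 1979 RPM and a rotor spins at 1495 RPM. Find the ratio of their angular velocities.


Given: RPM_A = 1979, RPM_B = 1495
omega = 2*pi*RPM/60, so omega_A/omega_B = RPM_A / RPM_B
omega_A/omega_B = 1979 / 1495
omega_A/omega_B = 1979/1495

1979/1495


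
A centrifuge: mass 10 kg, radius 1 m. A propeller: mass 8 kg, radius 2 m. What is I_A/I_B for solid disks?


Given: M1=10 kg, R1=1 m, M2=8 kg, R2=2 m
For a disk: I = (1/2)*M*R^2, so I_A/I_B = (M1*R1^2)/(M2*R2^2)
M1*R1^2 = 10*1 = 10
M2*R2^2 = 8*4 = 32
I_A/I_B = 10/32 = 5/16

5/16


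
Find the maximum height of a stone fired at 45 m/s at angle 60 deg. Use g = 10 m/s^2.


Given: v0 = 45 m/s, theta = 60 deg, g = 10 m/s^2
sin^2(60) = 3/4
Using H = v0^2 * sin^2(theta) / (2*g)
H = 45^2 * 3/4 / (2*10)
H = 2025 * 3/4 / 20
H = 6075/4 / 20
H = 1215/16 m

1215/16 m


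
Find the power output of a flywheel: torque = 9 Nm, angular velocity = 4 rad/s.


Given: tau = 9 Nm, omega = 4 rad/s
Using P = tau * omega
P = 9 * 4
P = 36 W

36 W


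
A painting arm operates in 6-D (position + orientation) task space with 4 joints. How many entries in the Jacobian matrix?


Given: task space dimension = 6, joints = 4
Jacobian is a 6 x 4 matrix
Total entries = rows * columns
Total = 6 * 4
Total = 24

24


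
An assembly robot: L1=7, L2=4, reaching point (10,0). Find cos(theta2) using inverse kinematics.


Given: L1 = 7, L2 = 4, target (x, y) = (10, 0)
Using cos(theta2) = (x^2 + y^2 - L1^2 - L2^2) / (2*L1*L2)
x^2 + y^2 = 10^2 + 0 = 100
L1^2 + L2^2 = 49 + 16 = 65
Numerator = 100 - 65 = 35
Denominator = 2*7*4 = 56
cos(theta2) = 35/56 = 5/8

5/8


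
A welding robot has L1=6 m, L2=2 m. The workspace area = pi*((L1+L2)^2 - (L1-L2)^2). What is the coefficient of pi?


Given: L1 = 6, L2 = 2
(L1+L2)^2 = (8)^2 = 64
(L1-L2)^2 = (4)^2 = 16
Difference = 64 - 16 = 48
This equals 4*L1*L2 = 4*6*2 = 48
Workspace area = 48*pi

48


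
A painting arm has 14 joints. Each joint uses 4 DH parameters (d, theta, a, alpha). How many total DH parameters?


Given: 14 joints, 4 DH parameters per joint (d, theta, a, alpha)
Total DH parameters = number_of_joints * 4
Total = 14 * 4
Total = 56

56


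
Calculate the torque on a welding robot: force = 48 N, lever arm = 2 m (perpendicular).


Given: F = 48 N, r = 2 m, angle = 90 deg (perpendicular)
Using tau = F * r * sin(90)
sin(90) = 1
tau = 48 * 2 * 1
tau = 96 Nm

96 Nm


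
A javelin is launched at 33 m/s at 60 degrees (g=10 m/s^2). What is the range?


Given: v0 = 33 m/s, theta = 60 deg, g = 10 m/s^2
sin(2*60) = sin(120) = sqrt(3)/2
Using R = v0^2 * sin(2*theta) / g
R = 33^2 * (sqrt(3)/2) / 10
R = 1089 * sqrt(3) / 20
R = 1089/20*sqrt(3) m

1089/20*sqrt(3) m


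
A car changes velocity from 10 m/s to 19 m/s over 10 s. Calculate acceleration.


Given: initial velocity v0 = 10 m/s, final velocity v = 19 m/s, time t = 10 s
Using a = (v - v0) / t
a = (19 - 10) / 10
a = 9 / 10
a = 9/10 m/s^2

9/10 m/s^2


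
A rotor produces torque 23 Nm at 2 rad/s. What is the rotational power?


Given: tau = 23 Nm, omega = 2 rad/s
Using P = tau * omega
P = 23 * 2
P = 46 W

46 W


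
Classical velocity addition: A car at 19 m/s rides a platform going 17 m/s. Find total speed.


Given: object velocity = 19 m/s, platform velocity = 17 m/s (same direction)
Using classical velocity addition: v_total = v_object + v_platform
v_total = 19 + 17
v_total = 36 m/s

36 m/s


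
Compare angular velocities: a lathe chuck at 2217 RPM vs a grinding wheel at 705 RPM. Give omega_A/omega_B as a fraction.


Given: RPM_A = 2217, RPM_B = 705
omega = 2*pi*RPM/60, so omega_A/omega_B = RPM_A / RPM_B
omega_A/omega_B = 2217 / 705
omega_A/omega_B = 739/235

739/235


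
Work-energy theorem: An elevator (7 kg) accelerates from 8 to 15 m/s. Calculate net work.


Given: m = 7 kg, v0 = 8 m/s, v = 15 m/s
Using W = (1/2)*m*(v^2 - v0^2)
v^2 = 15^2 = 225
v0^2 = 8^2 = 64
v^2 - v0^2 = 225 - 64 = 161
W = (1/2)*7*161 = 1127/2 J

1127/2 J


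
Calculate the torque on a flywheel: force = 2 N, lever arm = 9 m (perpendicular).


Given: F = 2 N, r = 9 m, angle = 90 deg (perpendicular)
Using tau = F * r * sin(90)
sin(90) = 1
tau = 2 * 9 * 1
tau = 18 Nm

18 Nm


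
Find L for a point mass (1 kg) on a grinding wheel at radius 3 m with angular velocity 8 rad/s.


Given: m = 1 kg, r = 3 m, omega = 8 rad/s
For a point mass: I = m*r^2
I = 1*3^2 = 1*9 = 9
L = I*omega = 9*8
L = 72 kg*m^2/s

72 kg*m^2/s


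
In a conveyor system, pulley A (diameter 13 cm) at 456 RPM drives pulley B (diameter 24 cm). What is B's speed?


Given: D1 = 13 cm, w1 = 456 RPM, D2 = 24 cm
Using D1*w1 = D2*w2
w2 = D1*w1 / D2
w2 = 13*456 / 24
w2 = 5928 / 24
w2 = 247 RPM

247 RPM


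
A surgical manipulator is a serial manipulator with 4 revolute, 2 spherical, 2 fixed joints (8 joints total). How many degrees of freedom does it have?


Given: serial robot with 4 revolute, 2 spherical, 2 fixed joints
DOF contribution per joint type: revolute=1, prismatic=1, spherical=3, fixed=0
DOF = 4*1 + 2*3 + 2*0
DOF = 10

10


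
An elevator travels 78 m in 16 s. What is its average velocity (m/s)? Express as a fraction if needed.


Given: distance d = 78 m, time t = 16 s
Using v = d / t
v = 78 / 16
v = 39/8 m/s

39/8 m/s


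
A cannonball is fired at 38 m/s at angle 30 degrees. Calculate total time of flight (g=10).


Given: v0 = 38 m/s, theta = 30 deg, g = 10 m/s^2
sin(30) = 1/2
Using T = 2*v0*sin(theta) / g
T = 2*38*1/2 / 10
T = 38 / 10
T = 19/5 s

19/5 s


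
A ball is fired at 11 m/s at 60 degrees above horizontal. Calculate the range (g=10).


Given: v0 = 11 m/s, theta = 60 deg, g = 10 m/s^2
sin(2*60) = sin(120) = sqrt(3)/2
Using R = v0^2 * sin(2*theta) / g
R = 11^2 * (sqrt(3)/2) / 10
R = 121 * sqrt(3) / 20
R = 121/20*sqrt(3) m

121/20*sqrt(3) m


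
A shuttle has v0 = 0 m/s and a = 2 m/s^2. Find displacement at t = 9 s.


Given: v0 = 0 m/s, a = 2 m/s^2, t = 9 s
Using s = v0*t + (1/2)*a*t^2
s = 0*9 + (1/2)*2*9^2
s = 0 + (1/2)*162
s = 0 + 81
s = 81

81 m


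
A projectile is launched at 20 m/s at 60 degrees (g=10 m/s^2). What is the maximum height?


Given: v0 = 20 m/s, theta = 60 deg, g = 10 m/s^2
sin^2(60) = 3/4
Using H = v0^2 * sin^2(theta) / (2*g)
H = 20^2 * 3/4 / (2*10)
H = 400 * 3/4 / 20
H = 300 / 20
H = 15 m

15 m


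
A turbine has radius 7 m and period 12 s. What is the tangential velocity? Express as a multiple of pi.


Given: radius r = 7 m, period T = 12 s
Using v = 2*pi*r / T
v = 2*pi*7 / 12
v = 14*pi / 12
v = 7/6*pi m/s

7/6*pi m/s


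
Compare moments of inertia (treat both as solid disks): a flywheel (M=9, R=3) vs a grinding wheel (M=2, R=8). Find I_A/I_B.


Given: M1=9 kg, R1=3 m, M2=2 kg, R2=8 m
For a disk: I = (1/2)*M*R^2, so I_A/I_B = (M1*R1^2)/(M2*R2^2)
M1*R1^2 = 9*9 = 81
M2*R2^2 = 2*64 = 128
I_A/I_B = 81/128 = 81/128

81/128


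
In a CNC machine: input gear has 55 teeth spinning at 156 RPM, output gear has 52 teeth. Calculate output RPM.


Given: N1 = 55 teeth, w1 = 156 RPM, N2 = 52 teeth
Using N1*w1 = N2*w2
w2 = N1*w1 / N2
w2 = 55*156 / 52
w2 = 8580 / 52
w2 = 165 RPM

165 RPM


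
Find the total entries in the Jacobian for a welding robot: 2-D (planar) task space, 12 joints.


Given: task space dimension = 2, joints = 12
Jacobian is a 2 x 12 matrix
Total entries = rows * columns
Total = 2 * 12
Total = 24

24


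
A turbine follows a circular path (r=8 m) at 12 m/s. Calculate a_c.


Given: v = 12 m/s, r = 8 m
Using a_c = v^2 / r
a_c = 12^2 / 8
a_c = 144 / 8
a_c = 18 m/s^2

18 m/s^2


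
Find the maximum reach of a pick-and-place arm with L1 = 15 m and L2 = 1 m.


Given: L1 = 15 m, L2 = 1 m
For a 2-link planar arm, max reach = L1 + L2 (fully extended)
Max reach = 15 + 1
Max reach = 16 m

16 m


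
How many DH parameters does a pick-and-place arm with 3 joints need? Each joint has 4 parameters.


Given: 3 joints, 4 DH parameters per joint (d, theta, a, alpha)
Total DH parameters = number_of_joints * 4
Total = 3 * 4
Total = 12

12


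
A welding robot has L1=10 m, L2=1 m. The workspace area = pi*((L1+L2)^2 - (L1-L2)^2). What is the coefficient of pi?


Given: L1 = 10, L2 = 1
(L1+L2)^2 = (11)^2 = 121
(L1-L2)^2 = (9)^2 = 81
Difference = 121 - 81 = 40
This equals 4*L1*L2 = 4*10*1 = 40
Workspace area = 40*pi

40


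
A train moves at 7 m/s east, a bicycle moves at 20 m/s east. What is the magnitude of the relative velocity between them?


Given: v_A = 7 m/s east, v_B = 20 m/s east
Both move in the same direction; relative speed = |v_A - v_B|
|7 - 20| = |-13|
= 13 m/s

13 m/s


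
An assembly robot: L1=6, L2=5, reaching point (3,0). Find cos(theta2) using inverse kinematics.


Given: L1 = 6, L2 = 5, target (x, y) = (3, 0)
Using cos(theta2) = (x^2 + y^2 - L1^2 - L2^2) / (2*L1*L2)
x^2 + y^2 = 3^2 + 0 = 9
L1^2 + L2^2 = 36 + 25 = 61
Numerator = 9 - 61 = -52
Denominator = 2*6*5 = 60
cos(theta2) = -52/60 = -13/15

-13/15


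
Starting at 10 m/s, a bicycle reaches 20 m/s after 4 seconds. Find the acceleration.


Given: initial velocity v0 = 10 m/s, final velocity v = 20 m/s, time t = 4 s
Using a = (v - v0) / t
a = (20 - 10) / 4
a = 10 / 4
a = 5/2 m/s^2

5/2 m/s^2


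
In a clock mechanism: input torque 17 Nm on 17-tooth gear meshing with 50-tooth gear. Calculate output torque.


Given: N1 = 17, N2 = 50, T1 = 17 Nm
Using T2/T1 = N2/N1
T2 = T1 * N2 / N1
T2 = 17 * 50 / 17
T2 = 850 / 17
T2 = 50 Nm

50 Nm


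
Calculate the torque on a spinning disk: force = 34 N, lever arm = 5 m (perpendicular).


Given: F = 34 N, r = 5 m, angle = 90 deg (perpendicular)
Using tau = F * r * sin(90)
sin(90) = 1
tau = 34 * 5 * 1
tau = 170 Nm

170 Nm


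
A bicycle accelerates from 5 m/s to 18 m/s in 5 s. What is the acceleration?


Given: initial velocity v0 = 5 m/s, final velocity v = 18 m/s, time t = 5 s
Using a = (v - v0) / t
a = (18 - 5) / 5
a = 13 / 5
a = 13/5 m/s^2

13/5 m/s^2


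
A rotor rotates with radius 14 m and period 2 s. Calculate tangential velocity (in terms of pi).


Given: radius r = 14 m, period T = 2 s
Using v = 2*pi*r / T
v = 2*pi*14 / 2
v = 28*pi / 2
v = 14*pi m/s

14*pi m/s


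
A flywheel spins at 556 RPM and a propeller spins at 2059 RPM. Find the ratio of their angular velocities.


Given: RPM_A = 556, RPM_B = 2059
omega = 2*pi*RPM/60, so omega_A/omega_B = RPM_A / RPM_B
omega_A/omega_B = 556 / 2059
omega_A/omega_B = 556/2059

556/2059


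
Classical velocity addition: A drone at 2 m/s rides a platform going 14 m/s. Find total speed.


Given: object velocity = 2 m/s, platform velocity = 14 m/s (same direction)
Using classical velocity addition: v_total = v_object + v_platform
v_total = 2 + 14
v_total = 16 m/s

16 m/s


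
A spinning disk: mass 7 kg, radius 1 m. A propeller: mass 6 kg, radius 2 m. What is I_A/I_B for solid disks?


Given: M1=7 kg, R1=1 m, M2=6 kg, R2=2 m
For a disk: I = (1/2)*M*R^2, so I_A/I_B = (M1*R1^2)/(M2*R2^2)
M1*R1^2 = 7*1 = 7
M2*R2^2 = 6*4 = 24
I_A/I_B = 7/24 = 7/24

7/24


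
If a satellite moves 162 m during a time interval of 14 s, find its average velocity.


Given: distance d = 162 m, time t = 14 s
Using v = d / t
v = 162 / 14
v = 81/7 m/s

81/7 m/s


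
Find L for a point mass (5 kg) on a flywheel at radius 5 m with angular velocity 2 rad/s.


Given: m = 5 kg, r = 5 m, omega = 2 rad/s
For a point mass: I = m*r^2
I = 5*5^2 = 5*25 = 125
L = I*omega = 125*2
L = 250 kg*m^2/s

250 kg*m^2/s


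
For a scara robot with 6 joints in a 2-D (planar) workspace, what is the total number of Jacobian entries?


Given: task space dimension = 2, joints = 6
Jacobian is a 2 x 6 matrix
Total entries = rows * columns
Total = 2 * 6
Total = 12

12


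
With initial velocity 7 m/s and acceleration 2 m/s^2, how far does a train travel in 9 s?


Given: v0 = 7 m/s, a = 2 m/s^2, t = 9 s
Using s = v0*t + (1/2)*a*t^2
s = 7*9 + (1/2)*2*9^2
s = 63 + (1/2)*162
s = 63 + 81
s = 144

144 m


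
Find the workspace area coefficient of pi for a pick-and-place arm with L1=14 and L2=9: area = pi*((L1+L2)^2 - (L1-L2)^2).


Given: L1 = 14, L2 = 9
(L1+L2)^2 = (23)^2 = 529
(L1-L2)^2 = (5)^2 = 25
Difference = 529 - 25 = 504
This equals 4*L1*L2 = 4*14*9 = 504
Workspace area = 504*pi

504


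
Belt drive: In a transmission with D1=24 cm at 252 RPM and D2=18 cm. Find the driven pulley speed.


Given: D1 = 24 cm, w1 = 252 RPM, D2 = 18 cm
Using D1*w1 = D2*w2
w2 = D1*w1 / D2
w2 = 24*252 / 18
w2 = 6048 / 18
w2 = 336 RPM

336 RPM


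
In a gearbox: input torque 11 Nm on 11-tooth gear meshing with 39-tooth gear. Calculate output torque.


Given: N1 = 11, N2 = 39, T1 = 11 Nm
Using T2/T1 = N2/N1
T2 = T1 * N2 / N1
T2 = 11 * 39 / 11
T2 = 429 / 11
T2 = 39 Nm

39 Nm


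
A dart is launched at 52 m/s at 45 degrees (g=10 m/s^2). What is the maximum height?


Given: v0 = 52 m/s, theta = 45 deg, g = 10 m/s^2
sin^2(45) = 1/2
Using H = v0^2 * sin^2(theta) / (2*g)
H = 52^2 * 1/2 / (2*10)
H = 2704 * 1/2 / 20
H = 1352 / 20
H = 338/5 m

338/5 m


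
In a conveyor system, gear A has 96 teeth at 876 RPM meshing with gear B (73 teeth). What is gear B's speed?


Given: N1 = 96 teeth, w1 = 876 RPM, N2 = 73 teeth
Using N1*w1 = N2*w2
w2 = N1*w1 / N2
w2 = 96*876 / 73
w2 = 84096 / 73
w2 = 1152 RPM

1152 RPM


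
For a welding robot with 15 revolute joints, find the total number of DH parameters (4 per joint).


Given: 15 joints, 4 DH parameters per joint (d, theta, a, alpha)
Total DH parameters = number_of_joints * 4
Total = 15 * 4
Total = 60

60


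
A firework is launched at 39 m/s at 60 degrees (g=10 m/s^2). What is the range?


Given: v0 = 39 m/s, theta = 60 deg, g = 10 m/s^2
sin(2*60) = sin(120) = sqrt(3)/2
Using R = v0^2 * sin(2*theta) / g
R = 39^2 * (sqrt(3)/2) / 10
R = 1521 * sqrt(3) / 20
R = 1521/20*sqrt(3) m

1521/20*sqrt(3) m


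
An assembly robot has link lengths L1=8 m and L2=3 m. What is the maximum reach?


Given: L1 = 8 m, L2 = 3 m
For a 2-link planar arm, max reach = L1 + L2 (fully extended)
Max reach = 8 + 3
Max reach = 11 m

11 m


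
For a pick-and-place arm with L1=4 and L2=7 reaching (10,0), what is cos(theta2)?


Given: L1 = 4, L2 = 7, target (x, y) = (10, 0)
Using cos(theta2) = (x^2 + y^2 - L1^2 - L2^2) / (2*L1*L2)
x^2 + y^2 = 10^2 + 0 = 100
L1^2 + L2^2 = 16 + 49 = 65
Numerator = 100 - 65 = 35
Denominator = 2*4*7 = 56
cos(theta2) = 35/56 = 5/8

5/8


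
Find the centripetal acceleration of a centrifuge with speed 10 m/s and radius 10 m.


Given: v = 10 m/s, r = 10 m
Using a_c = v^2 / r
a_c = 10^2 / 10
a_c = 100 / 10
a_c = 10 m/s^2

10 m/s^2


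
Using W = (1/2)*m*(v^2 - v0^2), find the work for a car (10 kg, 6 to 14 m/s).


Given: m = 10 kg, v0 = 6 m/s, v = 14 m/s
Using W = (1/2)*m*(v^2 - v0^2)
v^2 = 14^2 = 196
v0^2 = 6^2 = 36
v^2 - v0^2 = 196 - 36 = 160
W = (1/2)*10*160 = 800 J

800 J


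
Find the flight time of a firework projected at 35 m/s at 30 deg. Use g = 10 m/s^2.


Given: v0 = 35 m/s, theta = 30 deg, g = 10 m/s^2
sin(30) = 1/2
Using T = 2*v0*sin(theta) / g
T = 2*35*1/2 / 10
T = 35 / 10
T = 7/2 s

7/2 s


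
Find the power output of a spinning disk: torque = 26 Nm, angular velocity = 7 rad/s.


Given: tau = 26 Nm, omega = 7 rad/s
Using P = tau * omega
P = 26 * 7
P = 182 W

182 W


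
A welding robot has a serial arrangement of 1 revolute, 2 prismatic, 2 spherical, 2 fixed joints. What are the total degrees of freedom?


Given: serial robot with 1 revolute, 2 prismatic, 2 spherical, 2 fixed joints
DOF contribution per joint type: revolute=1, prismatic=1, spherical=3, fixed=0
DOF = 1*1 + 2*1 + 2*3 + 2*0
DOF = 9

9


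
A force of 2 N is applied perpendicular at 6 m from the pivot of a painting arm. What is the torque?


Given: F = 2 N, r = 6 m, angle = 90 deg (perpendicular)
Using tau = F * r * sin(90)
sin(90) = 1
tau = 2 * 6 * 1
tau = 12 Nm

12 Nm


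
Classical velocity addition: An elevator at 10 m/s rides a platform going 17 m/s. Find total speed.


Given: object velocity = 10 m/s, platform velocity = 17 m/s (same direction)
Using classical velocity addition: v_total = v_object + v_platform
v_total = 10 + 17
v_total = 27 m/s

27 m/s


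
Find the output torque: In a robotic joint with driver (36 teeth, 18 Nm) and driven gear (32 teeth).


Given: N1 = 36, N2 = 32, T1 = 18 Nm
Using T2/T1 = N2/N1
T2 = T1 * N2 / N1
T2 = 18 * 32 / 36
T2 = 576 / 36
T2 = 16 Nm

16 Nm


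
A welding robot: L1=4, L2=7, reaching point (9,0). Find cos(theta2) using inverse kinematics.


Given: L1 = 4, L2 = 7, target (x, y) = (9, 0)
Using cos(theta2) = (x^2 + y^2 - L1^2 - L2^2) / (2*L1*L2)
x^2 + y^2 = 9^2 + 0 = 81
L1^2 + L2^2 = 16 + 49 = 65
Numerator = 81 - 65 = 16
Denominator = 2*4*7 = 56
cos(theta2) = 16/56 = 2/7

2/7


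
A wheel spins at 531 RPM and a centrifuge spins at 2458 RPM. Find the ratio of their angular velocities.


Given: RPM_A = 531, RPM_B = 2458
omega = 2*pi*RPM/60, so omega_A/omega_B = RPM_A / RPM_B
omega_A/omega_B = 531 / 2458
omega_A/omega_B = 531/2458

531/2458


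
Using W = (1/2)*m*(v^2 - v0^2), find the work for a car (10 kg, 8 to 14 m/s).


Given: m = 10 kg, v0 = 8 m/s, v = 14 m/s
Using W = (1/2)*m*(v^2 - v0^2)
v^2 = 14^2 = 196
v0^2 = 8^2 = 64
v^2 - v0^2 = 196 - 64 = 132
W = (1/2)*10*132 = 660 J

660 J


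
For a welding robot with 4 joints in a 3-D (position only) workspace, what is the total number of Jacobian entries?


Given: task space dimension = 3, joints = 4
Jacobian is a 3 x 4 matrix
Total entries = rows * columns
Total = 3 * 4
Total = 12

12


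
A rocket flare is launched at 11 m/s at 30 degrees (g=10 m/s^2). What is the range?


Given: v0 = 11 m/s, theta = 30 deg, g = 10 m/s^2
sin(2*30) = sin(60) = sqrt(3)/2
Using R = v0^2 * sin(2*theta) / g
R = 11^2 * (sqrt(3)/2) / 10
R = 121 * sqrt(3) / 20
R = 121/20*sqrt(3) m

121/20*sqrt(3) m


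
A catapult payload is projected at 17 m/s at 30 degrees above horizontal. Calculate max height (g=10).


Given: v0 = 17 m/s, theta = 30 deg, g = 10 m/s^2
sin^2(30) = 1/4
Using H = v0^2 * sin^2(theta) / (2*g)
H = 17^2 * 1/4 / (2*10)
H = 289 * 1/4 / 20
H = 289/4 / 20
H = 289/80 m

289/80 m


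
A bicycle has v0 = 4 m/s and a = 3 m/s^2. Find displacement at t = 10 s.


Given: v0 = 4 m/s, a = 3 m/s^2, t = 10 s
Using s = v0*t + (1/2)*a*t^2
s = 4*10 + (1/2)*3*10^2
s = 40 + (1/2)*300
s = 40 + 150
s = 190

190 m


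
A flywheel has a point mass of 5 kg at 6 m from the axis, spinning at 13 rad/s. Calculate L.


Given: m = 5 kg, r = 6 m, omega = 13 rad/s
For a point mass: I = m*r^2
I = 5*6^2 = 5*36 = 180
L = I*omega = 180*13
L = 2340 kg*m^2/s

2340 kg*m^2/s


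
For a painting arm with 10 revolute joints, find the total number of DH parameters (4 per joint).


Given: 10 joints, 4 DH parameters per joint (d, theta, a, alpha)
Total DH parameters = number_of_joints * 4
Total = 10 * 4
Total = 40

40


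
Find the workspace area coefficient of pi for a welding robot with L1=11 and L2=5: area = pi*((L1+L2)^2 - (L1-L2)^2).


Given: L1 = 11, L2 = 5
(L1+L2)^2 = (16)^2 = 256
(L1-L2)^2 = (6)^2 = 36
Difference = 256 - 36 = 220
This equals 4*L1*L2 = 4*11*5 = 220
Workspace area = 220*pi

220


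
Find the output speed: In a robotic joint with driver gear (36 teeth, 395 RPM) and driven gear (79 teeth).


Given: N1 = 36 teeth, w1 = 395 RPM, N2 = 79 teeth
Using N1*w1 = N2*w2
w2 = N1*w1 / N2
w2 = 36*395 / 79
w2 = 14220 / 79
w2 = 180 RPM

180 RPM


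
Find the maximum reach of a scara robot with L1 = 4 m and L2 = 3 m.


Given: L1 = 4 m, L2 = 3 m
For a 2-link planar arm, max reach = L1 + L2 (fully extended)
Max reach = 4 + 3
Max reach = 7 m

7 m


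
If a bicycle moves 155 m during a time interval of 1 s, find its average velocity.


Given: distance d = 155 m, time t = 1 s
Using v = d / t
v = 155 / 1
v = 155 m/s

155 m/s


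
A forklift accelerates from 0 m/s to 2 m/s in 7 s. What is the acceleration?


Given: initial velocity v0 = 0 m/s, final velocity v = 2 m/s, time t = 7 s
Using a = (v - v0) / t
a = (2 - 0) / 7
a = 2 / 7
a = 2/7 m/s^2

2/7 m/s^2


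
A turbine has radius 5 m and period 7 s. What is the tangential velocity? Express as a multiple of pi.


Given: radius r = 5 m, period T = 7 s
Using v = 2*pi*r / T
v = 2*pi*5 / 7
v = 10*pi / 7
v = 10/7*pi m/s

10/7*pi m/s


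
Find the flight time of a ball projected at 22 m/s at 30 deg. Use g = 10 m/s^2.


Given: v0 = 22 m/s, theta = 30 deg, g = 10 m/s^2
sin(30) = 1/2
Using T = 2*v0*sin(theta) / g
T = 2*22*1/2 / 10
T = 22 / 10
T = 11/5 s

11/5 s


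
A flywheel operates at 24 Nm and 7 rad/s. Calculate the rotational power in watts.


Given: tau = 24 Nm, omega = 7 rad/s
Using P = tau * omega
P = 24 * 7
P = 168 W

168 W


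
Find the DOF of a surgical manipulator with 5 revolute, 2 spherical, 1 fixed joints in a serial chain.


Given: serial robot with 5 revolute, 2 spherical, 1 fixed joints
DOF contribution per joint type: revolute=1, prismatic=1, spherical=3, fixed=0
DOF = 5*1 + 2*3 + 1*0
DOF = 11

11


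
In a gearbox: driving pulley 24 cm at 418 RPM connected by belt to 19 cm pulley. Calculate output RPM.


Given: D1 = 24 cm, w1 = 418 RPM, D2 = 19 cm
Using D1*w1 = D2*w2
w2 = D1*w1 / D2
w2 = 24*418 / 19
w2 = 10032 / 19
w2 = 528 RPM

528 RPM


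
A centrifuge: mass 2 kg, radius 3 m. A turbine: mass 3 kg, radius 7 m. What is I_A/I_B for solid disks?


Given: M1=2 kg, R1=3 m, M2=3 kg, R2=7 m
For a disk: I = (1/2)*M*R^2, so I_A/I_B = (M1*R1^2)/(M2*R2^2)
M1*R1^2 = 2*9 = 18
M2*R2^2 = 3*49 = 147
I_A/I_B = 18/147 = 6/49

6/49


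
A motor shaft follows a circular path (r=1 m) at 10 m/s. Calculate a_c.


Given: v = 10 m/s, r = 1 m
Using a_c = v^2 / r
a_c = 10^2 / 1
a_c = 100 / 1
a_c = 100 m/s^2

100 m/s^2


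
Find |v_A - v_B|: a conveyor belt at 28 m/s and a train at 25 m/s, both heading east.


Given: v_A = 28 m/s east, v_B = 25 m/s east
Both move in the same direction; relative speed = |v_A - v_B|
|28 - 25| = |3|
= 3 m/s

3 m/s


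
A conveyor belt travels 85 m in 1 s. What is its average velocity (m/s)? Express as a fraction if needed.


Given: distance d = 85 m, time t = 1 s
Using v = d / t
v = 85 / 1
v = 85 m/s

85 m/s


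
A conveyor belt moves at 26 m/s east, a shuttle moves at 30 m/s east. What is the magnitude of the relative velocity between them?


Given: v_A = 26 m/s east, v_B = 30 m/s east
Both move in the same direction; relative speed = |v_A - v_B|
|26 - 30| = |-4|
= 4 m/s

4 m/s


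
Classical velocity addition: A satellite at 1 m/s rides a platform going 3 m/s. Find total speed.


Given: object velocity = 1 m/s, platform velocity = 3 m/s (same direction)
Using classical velocity addition: v_total = v_object + v_platform
v_total = 1 + 3
v_total = 4 m/s

4 m/s


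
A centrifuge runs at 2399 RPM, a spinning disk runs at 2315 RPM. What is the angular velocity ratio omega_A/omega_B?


Given: RPM_A = 2399, RPM_B = 2315
omega = 2*pi*RPM/60, so omega_A/omega_B = RPM_A / RPM_B
omega_A/omega_B = 2399 / 2315
omega_A/omega_B = 2399/2315

2399/2315


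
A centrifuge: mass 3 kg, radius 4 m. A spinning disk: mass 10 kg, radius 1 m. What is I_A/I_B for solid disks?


Given: M1=3 kg, R1=4 m, M2=10 kg, R2=1 m
For a disk: I = (1/2)*M*R^2, so I_A/I_B = (M1*R1^2)/(M2*R2^2)
M1*R1^2 = 3*16 = 48
M2*R2^2 = 10*1 = 10
I_A/I_B = 48/10 = 24/5

24/5


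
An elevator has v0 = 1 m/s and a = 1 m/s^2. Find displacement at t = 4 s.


Given: v0 = 1 m/s, a = 1 m/s^2, t = 4 s
Using s = v0*t + (1/2)*a*t^2
s = 1*4 + (1/2)*1*4^2
s = 4 + (1/2)*16
s = 4 + 8
s = 12

12 m


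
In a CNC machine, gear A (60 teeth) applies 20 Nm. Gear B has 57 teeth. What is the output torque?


Given: N1 = 60, N2 = 57, T1 = 20 Nm
Using T2/T1 = N2/N1
T2 = T1 * N2 / N1
T2 = 20 * 57 / 60
T2 = 1140 / 60
T2 = 19 Nm

19 Nm


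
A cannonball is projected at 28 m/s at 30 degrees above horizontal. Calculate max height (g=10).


Given: v0 = 28 m/s, theta = 30 deg, g = 10 m/s^2
sin^2(30) = 1/4
Using H = v0^2 * sin^2(theta) / (2*g)
H = 28^2 * 1/4 / (2*10)
H = 784 * 1/4 / 20
H = 196 / 20
H = 49/5 m

49/5 m


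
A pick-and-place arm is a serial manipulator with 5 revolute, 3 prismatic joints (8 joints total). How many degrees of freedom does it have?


Given: serial robot with 5 revolute, 3 prismatic joints
DOF contribution per joint type: revolute=1, prismatic=1, spherical=3, fixed=0
DOF = 5*1 + 3*1
DOF = 8

8


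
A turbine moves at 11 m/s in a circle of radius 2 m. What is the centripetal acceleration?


Given: v = 11 m/s, r = 2 m
Using a_c = v^2 / r
a_c = 11^2 / 2
a_c = 121 / 2
a_c = 121/2 m/s^2

121/2 m/s^2


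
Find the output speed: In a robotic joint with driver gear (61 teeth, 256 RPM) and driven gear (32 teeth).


Given: N1 = 61 teeth, w1 = 256 RPM, N2 = 32 teeth
Using N1*w1 = N2*w2
w2 = N1*w1 / N2
w2 = 61*256 / 32
w2 = 15616 / 32
w2 = 488 RPM

488 RPM


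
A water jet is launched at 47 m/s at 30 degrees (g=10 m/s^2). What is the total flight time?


Given: v0 = 47 m/s, theta = 30 deg, g = 10 m/s^2
sin(30) = 1/2
Using T = 2*v0*sin(theta) / g
T = 2*47*1/2 / 10
T = 47 / 10
T = 47/10 s

47/10 s


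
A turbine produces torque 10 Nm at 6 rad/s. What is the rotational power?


Given: tau = 10 Nm, omega = 6 rad/s
Using P = tau * omega
P = 10 * 6
P = 60 W

60 W


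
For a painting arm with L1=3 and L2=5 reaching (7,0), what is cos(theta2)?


Given: L1 = 3, L2 = 5, target (x, y) = (7, 0)
Using cos(theta2) = (x^2 + y^2 - L1^2 - L2^2) / (2*L1*L2)
x^2 + y^2 = 7^2 + 0 = 49
L1^2 + L2^2 = 9 + 25 = 34
Numerator = 49 - 34 = 15
Denominator = 2*3*5 = 30
cos(theta2) = 15/30 = 1/2

1/2


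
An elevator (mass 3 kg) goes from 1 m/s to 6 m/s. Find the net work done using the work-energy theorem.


Given: m = 3 kg, v0 = 1 m/s, v = 6 m/s
Using W = (1/2)*m*(v^2 - v0^2)
v^2 = 6^2 = 36
v0^2 = 1^2 = 1
v^2 - v0^2 = 36 - 1 = 35
W = (1/2)*3*35 = 105/2 J

105/2 J


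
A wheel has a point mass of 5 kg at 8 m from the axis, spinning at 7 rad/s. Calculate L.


Given: m = 5 kg, r = 8 m, omega = 7 rad/s
For a point mass: I = m*r^2
I = 5*8^2 = 5*64 = 320
L = I*omega = 320*7
L = 2240 kg*m^2/s

2240 kg*m^2/s


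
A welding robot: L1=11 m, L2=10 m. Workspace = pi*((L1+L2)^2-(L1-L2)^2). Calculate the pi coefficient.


Given: L1 = 11, L2 = 10
(L1+L2)^2 = (21)^2 = 441
(L1-L2)^2 = (1)^2 = 1
Difference = 441 - 1 = 440
This equals 4*L1*L2 = 4*11*10 = 440
Workspace area = 440*pi

440


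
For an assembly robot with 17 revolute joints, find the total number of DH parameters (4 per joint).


Given: 17 joints, 4 DH parameters per joint (d, theta, a, alpha)
Total DH parameters = number_of_joints * 4
Total = 17 * 4
Total = 68

68


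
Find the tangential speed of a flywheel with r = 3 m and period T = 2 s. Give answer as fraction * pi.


Given: radius r = 3 m, period T = 2 s
Using v = 2*pi*r / T
v = 2*pi*3 / 2
v = 6*pi / 2
v = 3*pi m/s

3*pi m/s


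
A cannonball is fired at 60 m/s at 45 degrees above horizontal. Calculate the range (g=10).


Given: v0 = 60 m/s, theta = 45 deg, g = 10 m/s^2
sin(2*45) = sin(90) = 1
Using R = v0^2 * sin(2*theta) / g
R = 60^2 * 1 / 10
R = 3600 / 10
R = 360 m

360 m


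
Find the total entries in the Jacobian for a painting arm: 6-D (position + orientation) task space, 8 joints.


Given: task space dimension = 6, joints = 8
Jacobian is a 6 x 8 matrix
Total entries = rows * columns
Total = 6 * 8
Total = 48

48


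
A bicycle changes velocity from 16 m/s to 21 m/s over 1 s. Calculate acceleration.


Given: initial velocity v0 = 16 m/s, final velocity v = 21 m/s, time t = 1 s
Using a = (v - v0) / t
a = (21 - 16) / 1
a = 5 / 1
a = 5 m/s^2

5 m/s^2


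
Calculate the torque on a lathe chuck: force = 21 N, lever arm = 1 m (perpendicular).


Given: F = 21 N, r = 1 m, angle = 90 deg (perpendicular)
Using tau = F * r * sin(90)
sin(90) = 1
tau = 21 * 1 * 1
tau = 21 Nm

21 Nm


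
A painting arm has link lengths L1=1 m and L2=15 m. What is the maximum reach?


Given: L1 = 1 m, L2 = 15 m
For a 2-link planar arm, max reach = L1 + L2 (fully extended)
Max reach = 1 + 15
Max reach = 16 m

16 m


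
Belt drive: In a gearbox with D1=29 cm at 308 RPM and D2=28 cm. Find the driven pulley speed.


Given: D1 = 29 cm, w1 = 308 RPM, D2 = 28 cm
Using D1*w1 = D2*w2
w2 = D1*w1 / D2
w2 = 29*308 / 28
w2 = 8932 / 28
w2 = 319 RPM

319 RPM


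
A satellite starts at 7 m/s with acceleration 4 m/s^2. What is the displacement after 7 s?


Given: v0 = 7 m/s, a = 4 m/s^2, t = 7 s
Using s = v0*t + (1/2)*a*t^2
s = 7*7 + (1/2)*4*7^2
s = 49 + (1/2)*196
s = 49 + 98
s = 147

147 m


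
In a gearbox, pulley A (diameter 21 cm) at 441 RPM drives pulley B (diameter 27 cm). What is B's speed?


Given: D1 = 21 cm, w1 = 441 RPM, D2 = 27 cm
Using D1*w1 = D2*w2
w2 = D1*w1 / D2
w2 = 21*441 / 27
w2 = 9261 / 27
w2 = 343 RPM

343 RPM


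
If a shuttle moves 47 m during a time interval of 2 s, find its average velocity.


Given: distance d = 47 m, time t = 2 s
Using v = d / t
v = 47 / 2
v = 47/2 m/s

47/2 m/s


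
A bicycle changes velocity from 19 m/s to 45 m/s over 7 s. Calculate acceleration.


Given: initial velocity v0 = 19 m/s, final velocity v = 45 m/s, time t = 7 s
Using a = (v - v0) / t
a = (45 - 19) / 7
a = 26 / 7
a = 26/7 m/s^2

26/7 m/s^2


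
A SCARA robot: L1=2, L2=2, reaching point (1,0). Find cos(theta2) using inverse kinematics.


Given: L1 = 2, L2 = 2, target (x, y) = (1, 0)
Using cos(theta2) = (x^2 + y^2 - L1^2 - L2^2) / (2*L1*L2)
x^2 + y^2 = 1^2 + 0 = 1
L1^2 + L2^2 = 4 + 4 = 8
Numerator = 1 - 8 = -7
Denominator = 2*2*2 = 8
cos(theta2) = -7/8 = -7/8

-7/8


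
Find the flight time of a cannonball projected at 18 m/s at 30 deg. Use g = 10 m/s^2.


Given: v0 = 18 m/s, theta = 30 deg, g = 10 m/s^2
sin(30) = 1/2
Using T = 2*v0*sin(theta) / g
T = 2*18*1/2 / 10
T = 18 / 10
T = 9/5 s

9/5 s


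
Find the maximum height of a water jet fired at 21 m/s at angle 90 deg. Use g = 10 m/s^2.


Given: v0 = 21 m/s, theta = 90 deg, g = 10 m/s^2
sin^2(90) = 1
Using H = v0^2 * sin^2(theta) / (2*g)
H = 21^2 * 1 / (2*10)
H = 441 * 1 / 20
H = 441 / 20
H = 441/20 m

441/20 m


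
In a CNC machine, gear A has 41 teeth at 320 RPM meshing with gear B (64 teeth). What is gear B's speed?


Given: N1 = 41 teeth, w1 = 320 RPM, N2 = 64 teeth
Using N1*w1 = N2*w2
w2 = N1*w1 / N2
w2 = 41*320 / 64
w2 = 13120 / 64
w2 = 205 RPM

205 RPM


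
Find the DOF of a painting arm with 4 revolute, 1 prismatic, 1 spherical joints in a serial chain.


Given: serial robot with 4 revolute, 1 prismatic, 1 spherical joints
DOF contribution per joint type: revolute=1, prismatic=1, spherical=3, fixed=0
DOF = 4*1 + 1*1 + 1*3
DOF = 8

8


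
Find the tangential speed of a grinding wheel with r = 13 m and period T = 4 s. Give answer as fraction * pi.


Given: radius r = 13 m, period T = 4 s
Using v = 2*pi*r / T
v = 2*pi*13 / 4
v = 26*pi / 4
v = 13/2*pi m/s

13/2*pi m/s


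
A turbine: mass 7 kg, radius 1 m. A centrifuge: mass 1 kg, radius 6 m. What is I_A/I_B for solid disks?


Given: M1=7 kg, R1=1 m, M2=1 kg, R2=6 m
For a disk: I = (1/2)*M*R^2, so I_A/I_B = (M1*R1^2)/(M2*R2^2)
M1*R1^2 = 7*1 = 7
M2*R2^2 = 1*36 = 36
I_A/I_B = 7/36 = 7/36

7/36


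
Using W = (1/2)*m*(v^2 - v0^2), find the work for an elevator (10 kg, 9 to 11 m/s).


Given: m = 10 kg, v0 = 9 m/s, v = 11 m/s
Using W = (1/2)*m*(v^2 - v0^2)
v^2 = 11^2 = 121
v0^2 = 9^2 = 81
v^2 - v0^2 = 121 - 81 = 40
W = (1/2)*10*40 = 200 J

200 J


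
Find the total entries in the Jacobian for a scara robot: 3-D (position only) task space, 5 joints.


Given: task space dimension = 3, joints = 5
Jacobian is a 3 x 5 matrix
Total entries = rows * columns
Total = 3 * 5
Total = 15

15


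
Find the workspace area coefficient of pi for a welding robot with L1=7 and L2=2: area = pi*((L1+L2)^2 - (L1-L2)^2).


Given: L1 = 7, L2 = 2
(L1+L2)^2 = (9)^2 = 81
(L1-L2)^2 = (5)^2 = 25
Difference = 81 - 25 = 56
This equals 4*L1*L2 = 4*7*2 = 56
Workspace area = 56*pi

56


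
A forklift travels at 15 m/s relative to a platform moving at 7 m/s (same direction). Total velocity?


Given: object velocity = 15 m/s, platform velocity = 7 m/s (same direction)
Using classical velocity addition: v_total = v_object + v_platform
v_total = 15 + 7
v_total = 22 m/s

22 m/s


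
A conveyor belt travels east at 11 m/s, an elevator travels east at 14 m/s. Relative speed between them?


Given: v_A = 11 m/s east, v_B = 14 m/s east
Both move in the same direction; relative speed = |v_A - v_B|
|11 - 14| = |-3|
= 3 m/s

3 m/s


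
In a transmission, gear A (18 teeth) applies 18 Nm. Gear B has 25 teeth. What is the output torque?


Given: N1 = 18, N2 = 25, T1 = 18 Nm
Using T2/T1 = N2/N1
T2 = T1 * N2 / N1
T2 = 18 * 25 / 18
T2 = 450 / 18
T2 = 25 Nm

25 Nm


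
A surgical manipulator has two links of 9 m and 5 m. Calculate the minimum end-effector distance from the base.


Given: L1 = 9 m, L2 = 5 m
For a 2-link planar arm, min reach = |L1 - L2| (second link folded back)
Min reach = |9 - 5|
Min reach = 4 m

4 m


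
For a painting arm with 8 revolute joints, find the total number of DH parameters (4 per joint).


Given: 8 joints, 4 DH parameters per joint (d, theta, a, alpha)
Total DH parameters = number_of_joints * 4
Total = 8 * 4
Total = 32

32


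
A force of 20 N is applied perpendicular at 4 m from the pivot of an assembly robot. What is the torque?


Given: F = 20 N, r = 4 m, angle = 90 deg (perpendicular)
Using tau = F * r * sin(90)
sin(90) = 1
tau = 20 * 4 * 1
tau = 80 Nm

80 Nm


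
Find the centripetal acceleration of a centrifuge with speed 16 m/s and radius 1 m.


Given: v = 16 m/s, r = 1 m
Using a_c = v^2 / r
a_c = 16^2 / 1
a_c = 256 / 1
a_c = 256 m/s^2

256 m/s^2
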